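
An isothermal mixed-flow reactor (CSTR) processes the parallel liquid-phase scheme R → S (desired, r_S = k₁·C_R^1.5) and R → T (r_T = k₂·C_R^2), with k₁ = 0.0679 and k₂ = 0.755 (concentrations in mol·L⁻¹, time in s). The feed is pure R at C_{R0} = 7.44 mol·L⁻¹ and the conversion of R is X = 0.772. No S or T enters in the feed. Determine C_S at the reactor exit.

Exit C_R = C_{R0}(1−X) = 7.44×0.228 = 1.696 mol·L⁻¹.
Rates in a CSTR are evaluated at the outlet concentration: r_S = 0.0679×1.696^1.5 = 0.1500, r_T = 0.755×1.696^2 = 2.173.
Fraction of consumed R going to S: r_S/(r_S+r_T) = 0.06459.
C_S = 0.06459·C_{R0}·X = 0.06459×7.44×0.772 = 0.371 mol·L⁻¹.

0.371 mol·L⁻¹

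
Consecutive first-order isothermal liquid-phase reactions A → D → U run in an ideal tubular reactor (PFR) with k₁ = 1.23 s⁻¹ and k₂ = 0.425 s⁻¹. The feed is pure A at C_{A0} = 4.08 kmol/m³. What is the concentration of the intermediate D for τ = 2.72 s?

1.74 kmol/m³

For first-order series with pure A initially, C_D(τ) = k₁C_{A0}/(k₂−k₁)·(e^(−k₁τ) − e^(−k₂τ)).
e^(−k₁τ) = e^(−1.23×2.72) = e^(−3.346) = 0.03524; e^(−k₂τ) = e^(−1.156) = 0.3147.
C_D = 1.23×4.08/(0.425−1.23) × (0.03524−0.3147) = (-6.234)×(-0.2795) = 1.742 kmol/m³.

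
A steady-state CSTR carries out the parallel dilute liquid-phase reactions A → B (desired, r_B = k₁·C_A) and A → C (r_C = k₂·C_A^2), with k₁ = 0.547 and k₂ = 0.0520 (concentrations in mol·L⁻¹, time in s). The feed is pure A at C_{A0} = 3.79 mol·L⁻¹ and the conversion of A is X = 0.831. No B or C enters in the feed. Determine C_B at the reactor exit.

2.97 mol·L⁻¹

Exit C_A = C_{A0}(1−X) = 3.79×0.169 = 0.6405 mol·L⁻¹.
A CSTR operates uniformly at the exit composition, giving r_B = 0.3504 and r_C = 0.02133 (each k·C_A^n at C_A = 0.6405).
Fraction of consumed A going to B: r_B/(r_B+r_C) = 0.9426.
C_B = 0.9426·C_{A0}·X = 0.9426×3.79×0.831 = 2.97 mol·L⁻¹.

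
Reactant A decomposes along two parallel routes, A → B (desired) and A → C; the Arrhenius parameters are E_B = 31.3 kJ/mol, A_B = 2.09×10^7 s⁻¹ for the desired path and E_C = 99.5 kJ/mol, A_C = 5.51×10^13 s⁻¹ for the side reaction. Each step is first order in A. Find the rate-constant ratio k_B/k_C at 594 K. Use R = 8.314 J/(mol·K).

0.377

With equal orders, S_{B/C} = k_B/k_C = (A_B/A_C)·exp[(E_C−E_B)/(RT)].
(E_C−E_B)/(RT) = (99.5−31.3)×10³/(8.314×594) = 68200/4939 = 13.81.
k_B/k_C = (2.09×10^7/5.51×10^13)·exp(13.81) = 3.793×10^-7 × 9.943×10^5 = 0.377.
Since E_B < E_C, lowering the temperature improves selectivity toward B.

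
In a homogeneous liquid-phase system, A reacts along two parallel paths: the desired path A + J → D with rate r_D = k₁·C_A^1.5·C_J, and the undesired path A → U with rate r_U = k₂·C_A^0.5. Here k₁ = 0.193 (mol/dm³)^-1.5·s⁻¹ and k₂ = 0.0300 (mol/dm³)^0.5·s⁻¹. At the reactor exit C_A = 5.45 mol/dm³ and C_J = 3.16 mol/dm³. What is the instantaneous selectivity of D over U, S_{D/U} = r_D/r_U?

S_{D/U} = r_D/r_U = (k₁·C_A^1.5·C_J)/(k₂·C_A^0.5) = (k₁/k₂)·C_A·C_J.
= (0.193×5.450^1.5×3.160) / (0.0300×5.450^0.5) = 7.760/0.07004 = 111.
Since the desired path is higher order in A, keeping C_A high (PFR or concentrated feed) favours D.

111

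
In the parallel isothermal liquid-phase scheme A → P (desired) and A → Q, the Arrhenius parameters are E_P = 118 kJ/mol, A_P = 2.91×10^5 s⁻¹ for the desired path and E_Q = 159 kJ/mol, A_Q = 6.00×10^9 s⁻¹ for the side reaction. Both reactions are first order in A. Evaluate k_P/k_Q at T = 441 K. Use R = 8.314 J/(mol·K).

k_P/k_Q = (A_P/A_Q)·exp[−(E_P−E_Q)/(RT)] = (A_P/A_Q)·exp[(E_Q−E_P)/(RT)].
(E_Q−E_P)/(RT) = (159−118)×10³/(8.314×441) = 41000/3666 = 11.18.
k_P/k_Q = (2.91×10^5/6.00×10^9)·exp(11.18) = 4.850×10^-5 × 71855 = 3.48.

3.48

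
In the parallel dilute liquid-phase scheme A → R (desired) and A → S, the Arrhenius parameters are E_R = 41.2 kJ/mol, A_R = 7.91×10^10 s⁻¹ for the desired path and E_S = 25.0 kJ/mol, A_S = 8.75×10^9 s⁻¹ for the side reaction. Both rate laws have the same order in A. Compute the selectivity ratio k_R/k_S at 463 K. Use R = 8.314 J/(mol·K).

With equal orders, S_{R/S} = k_R/k_S = (A_R/A_S)·exp[(E_S−E_R)/(RT)].
(E_S−E_R)/(RT) = (25.0−41.2)×10³/(8.314×463) = -16200/3849 = -4.208.
k_R/k_S = (7.91×10^10/8.75×10^9)·exp(-4.208) = 9.040 × 0.01487 = 0.134.

0.134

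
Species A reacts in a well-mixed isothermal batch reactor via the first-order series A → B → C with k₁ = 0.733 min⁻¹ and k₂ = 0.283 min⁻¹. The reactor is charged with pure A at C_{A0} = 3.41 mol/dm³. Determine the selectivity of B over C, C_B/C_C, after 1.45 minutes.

3.79

Solving the coupled first-order balances gives C_B(t) = [k₁/(k₂−k₁)]·C_{A0}·(e^(−k₁t) − e^(−k₂t)).
e^(−k₁t) = e^(−0.733×1.45) = e^(−1.063) = 0.3455; e^(−k₂t) = e^(−0.4103) = 0.6634.
C_B = 0.733×3.41/(0.283−0.733) × (0.3455−0.6634) = (-5.555)×(-0.3179) = 1.766 mol/dm³.
C_A = C_{A0}e^(−k₁t) = 1.178 mol/dm³, so C_C = C_{A0}−C_A−C_B = 0.4659 mol/dm³; C_B/C_C = 3.79.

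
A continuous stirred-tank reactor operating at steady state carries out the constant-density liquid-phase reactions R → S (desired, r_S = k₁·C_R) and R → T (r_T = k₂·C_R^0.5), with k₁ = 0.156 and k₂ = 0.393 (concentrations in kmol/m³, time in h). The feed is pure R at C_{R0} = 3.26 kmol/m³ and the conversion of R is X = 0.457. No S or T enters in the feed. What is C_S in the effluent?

Exit C_R = C_{R0}(1−X) = 3.26×0.543 = 1.770 kmol/m³.
In a CSTR the entire volume is at exit conditions, so r_S = 0.156×1.770 = 0.2761 and r_T = 0.393×1.770^0.5 = 0.5229.
Fraction of consumed R going to S: r_S/(r_S+r_T) = 0.3456.
C_S = 0.3456·C_{R0}·X = 0.3456×3.26×0.457 = 0.515 kmol/m³.

0.515 kmol/m³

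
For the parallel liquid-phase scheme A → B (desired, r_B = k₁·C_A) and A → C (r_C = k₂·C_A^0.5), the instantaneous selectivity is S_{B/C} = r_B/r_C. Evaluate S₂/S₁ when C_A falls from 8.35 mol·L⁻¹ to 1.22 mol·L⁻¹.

S_{B/C} = (k₁/k₂)·C_A^0.5, so S₂/S₁ = (C_{A,2}/C_{A,1})^0.5.
= (1.22/8.35)^0.5 = (0.1461)^0.5 = 0.382.

0.382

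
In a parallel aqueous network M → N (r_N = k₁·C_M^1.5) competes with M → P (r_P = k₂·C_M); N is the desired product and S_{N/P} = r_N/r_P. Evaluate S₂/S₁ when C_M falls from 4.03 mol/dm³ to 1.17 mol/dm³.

S_{N/P} = (k₁/k₂)·C_M^0.5, so S₂/S₁ = (C_{M,2}/C_{M,1})^0.5.
= (1.17/4.03)^0.5 = (0.2903)^0.5 = 0.539.

0.539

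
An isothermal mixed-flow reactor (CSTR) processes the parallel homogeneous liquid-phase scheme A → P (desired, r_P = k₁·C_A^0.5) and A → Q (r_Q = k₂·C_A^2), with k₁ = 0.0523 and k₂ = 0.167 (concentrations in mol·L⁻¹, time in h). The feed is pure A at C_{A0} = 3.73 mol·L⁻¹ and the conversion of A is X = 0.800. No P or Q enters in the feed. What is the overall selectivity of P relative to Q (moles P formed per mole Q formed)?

Exit C_A = C_{A0}(1−X) = 3.73×0.200 = 0.7460 mol·L⁻¹.
Rates in a CSTR are evaluated at the outlet concentration: r_P = 0.0523×0.7460^0.5 = 0.04517, r_Q = 0.167×0.7460^2 = 0.09294.
Overall selectivity = C_P/C_Q = r_Pτ/(r_Qτ) = r_P/r_Q = 0.486.

0.486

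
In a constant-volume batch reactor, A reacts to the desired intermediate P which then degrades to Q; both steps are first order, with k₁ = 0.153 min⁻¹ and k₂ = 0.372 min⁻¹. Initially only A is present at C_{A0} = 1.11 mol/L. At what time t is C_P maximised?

For first-order series the maximum of C_P occurs at t_opt = ln(k₂/k₁)/(k₂−k₁).
= ln(0.372/0.153)/(0.372−0.153) = ln(2.431)/0.2190 = 0.8885/0.2190 = 4.06 min.

4.06 min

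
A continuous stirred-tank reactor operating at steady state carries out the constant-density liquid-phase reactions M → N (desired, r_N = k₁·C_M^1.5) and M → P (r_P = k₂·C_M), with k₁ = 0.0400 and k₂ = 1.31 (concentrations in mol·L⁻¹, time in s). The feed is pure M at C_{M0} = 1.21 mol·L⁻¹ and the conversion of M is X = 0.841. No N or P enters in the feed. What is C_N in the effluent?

0.0134 mol·L⁻¹

Exit C_M = C_{M0}(1−X) = 1.21×0.159 = 0.1924 mol·L⁻¹.
In a CSTR the entire volume is at exit conditions, so r_N = 0.0400×0.1924^1.5 = 0.003375 and r_P = 1.31×0.1924 = 0.2520.
Fraction of consumed M going to N: r_N/(r_N+r_P) = 0.01322.
C_N = 0.01322·C_{M0}·X = 0.01322×1.21×0.841 = 0.0134 mol·L⁻¹.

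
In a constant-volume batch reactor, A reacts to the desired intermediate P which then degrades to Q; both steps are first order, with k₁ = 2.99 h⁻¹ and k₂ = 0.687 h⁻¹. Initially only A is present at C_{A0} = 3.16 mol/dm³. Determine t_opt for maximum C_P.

Setting dC_P/dt = 0 gives t_opt = ln(k₂/k₁)/(k₂−k₁).
= ln(0.687/2.99)/(0.687−2.99) = ln(0.2298)/-2.303 = -1.471/-2.303 = 0.639 h.

0.639 h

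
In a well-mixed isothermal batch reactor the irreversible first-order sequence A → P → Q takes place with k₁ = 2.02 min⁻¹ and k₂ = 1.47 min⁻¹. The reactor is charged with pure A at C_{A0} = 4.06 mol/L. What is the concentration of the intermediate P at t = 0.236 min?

1.28 mol/L

The intermediate concentration in a first-order A→B→C sequence is C_P = k₁C_{A0}(e^(−k₁t) − e^(−k₂t))/(k₂−k₁).
e^(−k₁t) = e^(−2.02×0.236) = e^(−0.4767) = 0.6208; e^(−k₂t) = e^(−0.3469) = 0.7069.
C_P = 2.02×4.06/(1.47−2.02) × (0.6208−0.7069) = (-14.91)×(-0.08605) = 1.283 mol/L.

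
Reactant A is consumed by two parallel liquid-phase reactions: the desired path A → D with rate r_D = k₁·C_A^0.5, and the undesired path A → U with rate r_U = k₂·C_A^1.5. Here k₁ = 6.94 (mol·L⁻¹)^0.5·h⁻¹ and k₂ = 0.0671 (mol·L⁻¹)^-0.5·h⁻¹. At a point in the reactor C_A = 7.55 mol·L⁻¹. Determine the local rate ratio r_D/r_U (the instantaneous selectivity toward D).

13.7

S_{D/U} = r_D/r_U = (k₁·C_A^0.5)/(k₂·C_A^1.5) = (k₁/k₂)·C_A⁻¹.
= (6.94×7.550^0.5) / (0.0671×7.550^1.5) = 19.07/1.392 = 13.7.
The undesired path is higher order in A, so low C_A (CSTR or dilute feed) favours D.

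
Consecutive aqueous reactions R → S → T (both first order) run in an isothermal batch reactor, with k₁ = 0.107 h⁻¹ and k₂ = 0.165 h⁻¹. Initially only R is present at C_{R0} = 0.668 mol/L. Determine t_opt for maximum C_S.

Setting dC_S/dt = 0 gives t_opt = ln(k₂/k₁)/(k₂−k₁).
= ln(0.165/0.107)/(0.165−0.107) = ln(1.542)/0.05800 = 0.4331/0.05800 = 7.47 h.

7.47 h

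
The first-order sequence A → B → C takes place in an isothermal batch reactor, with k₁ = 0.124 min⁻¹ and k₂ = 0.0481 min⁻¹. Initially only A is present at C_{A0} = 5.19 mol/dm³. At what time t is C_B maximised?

12.5 min

For first-order series the maximum of C_B occurs at t_opt = ln(k₂/k₁)/(k₂−k₁).
= ln(0.0481/0.124)/(0.0481−0.124) = ln(0.3879)/-0.07590 = -0.9470/-0.07590 = 12.5 min.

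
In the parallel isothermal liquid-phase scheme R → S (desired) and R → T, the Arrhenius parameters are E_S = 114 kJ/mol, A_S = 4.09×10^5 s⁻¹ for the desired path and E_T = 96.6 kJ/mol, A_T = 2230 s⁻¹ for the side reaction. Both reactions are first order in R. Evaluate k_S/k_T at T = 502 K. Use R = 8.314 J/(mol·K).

2.84

With equal orders, S_{S/T} = k_S/k_T = (A_S/A_T)·exp[(E_T−E_S)/(RT)].
(E_T−E_S)/(RT) = (96.6−114)×10³/(8.314×502) = -17400/4174 = -4.169.
k_S/k_T = (4.09×10^5/2230)·exp(-4.169) = 183.4 × 0.01547 = 2.84.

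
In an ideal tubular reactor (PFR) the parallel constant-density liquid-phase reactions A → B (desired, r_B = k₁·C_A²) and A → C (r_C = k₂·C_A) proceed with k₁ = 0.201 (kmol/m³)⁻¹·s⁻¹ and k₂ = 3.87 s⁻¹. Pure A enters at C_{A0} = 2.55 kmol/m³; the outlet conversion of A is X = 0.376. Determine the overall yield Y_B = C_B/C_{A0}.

0.0365

C_A = C_{A0}(1−X) = 1.591 kmol/m³.
Along a PFR/batch, dC_C/dC_A = −r_C/(r_B+r_C) = −k₂/(k₂+k₁·C_A).
Integrating from C_{A0} to C_A: C_C = (3.87/0.201)·ln[(3.87+0.201·2.55)/(3.87+0.201·1.59)] = 19.25·ln(4.383/4.190) = 0.8658 kmol/m³.
Then C_B = (C_{A0}−C_A) − C_C = 0.9588 − 0.8658 = 0.09295 kmol/m³.
Y_B = C_B/C_{A0} = 0.09295/2.55 = 0.0365.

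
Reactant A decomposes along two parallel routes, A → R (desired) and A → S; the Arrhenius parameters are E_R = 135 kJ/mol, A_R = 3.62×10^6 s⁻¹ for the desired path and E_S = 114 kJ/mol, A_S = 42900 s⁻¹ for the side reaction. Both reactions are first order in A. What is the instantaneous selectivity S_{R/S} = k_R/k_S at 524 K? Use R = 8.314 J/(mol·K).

0.680

k_R/k_S = (A_R/A_S)·exp[−(E_R−E_S)/(RT)] = (A_R/A_S)·exp[(E_S−E_R)/(RT)].
(E_S−E_R)/(RT) = (114−135)×10³/(8.314×524) = -21000/4357 = -4.820.
k_R/k_S = (3.62×10^6/42900)·exp(-4.820) = 84.38 × 0.008064 = 0.680.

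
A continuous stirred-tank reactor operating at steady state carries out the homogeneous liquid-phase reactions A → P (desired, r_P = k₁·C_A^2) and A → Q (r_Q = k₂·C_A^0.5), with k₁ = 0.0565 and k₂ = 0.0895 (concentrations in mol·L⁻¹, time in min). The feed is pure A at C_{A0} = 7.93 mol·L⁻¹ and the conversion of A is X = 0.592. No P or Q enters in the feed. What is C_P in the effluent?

3.69 mol·L⁻¹

Exit C_A = C_{A0}(1−X) = 7.93×0.408 = 3.235 mol·L⁻¹.
In a CSTR the entire volume is at exit conditions, so r_P = 0.0565×3.235^2 = 0.5914 and r_Q = 0.0895×3.235^0.5 = 0.1610.
Fraction of consumed A going to P: r_P/(r_P+r_Q) = 0.7860.
C_P = 0.7860·C_{A0}·X = 0.7860×7.93×0.592 = 3.69 mol·L⁻¹.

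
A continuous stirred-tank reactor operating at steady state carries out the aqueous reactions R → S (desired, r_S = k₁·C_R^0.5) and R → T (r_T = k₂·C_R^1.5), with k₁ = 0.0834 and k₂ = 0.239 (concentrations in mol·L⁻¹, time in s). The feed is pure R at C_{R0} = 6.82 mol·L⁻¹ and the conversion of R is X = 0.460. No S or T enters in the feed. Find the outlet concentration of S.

Exit C_R = C_{R0}(1−X) = 6.82×0.540 = 3.683 mol·L⁻¹.
A CSTR operates uniformly at the exit composition, giving r_S = 0.1600 and r_T = 1.689 (each k·C_R^n at C_R = 3.683).
Fraction of consumed R going to S: r_S/(r_S+r_T) = 0.08655.
C_S = 0.08655·C_{R0}·X = 0.08655×6.82×0.460 = 0.272 mol·L⁻¹.

0.272 mol·L⁻¹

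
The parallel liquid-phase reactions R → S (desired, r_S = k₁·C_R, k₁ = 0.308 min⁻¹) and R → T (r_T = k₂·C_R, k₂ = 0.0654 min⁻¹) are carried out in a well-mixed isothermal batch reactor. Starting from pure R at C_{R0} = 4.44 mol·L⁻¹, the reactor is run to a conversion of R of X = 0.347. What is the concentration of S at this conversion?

C_R = C_{R0}(1−X) = 2.899 mol·L⁻¹.
Both paths are first order in R, so the instantaneous fraction to S is constant: dC_S/d(−C_R) = k₁/(k₁+k₂) = 0.8249.
C_S = 0.8249·(C_{R0}−C_R) = 0.8249×1.541 = 1.27 mol·L⁻¹.

1.27 mol·L⁻¹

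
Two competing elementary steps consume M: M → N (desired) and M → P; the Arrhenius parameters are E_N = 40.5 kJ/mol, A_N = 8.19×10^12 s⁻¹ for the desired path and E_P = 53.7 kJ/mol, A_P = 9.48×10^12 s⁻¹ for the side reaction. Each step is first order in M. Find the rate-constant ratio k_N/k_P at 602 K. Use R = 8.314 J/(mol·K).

With equal orders, S_{N/P} = k_N/k_P = (A_N/A_P)·exp[(E_P−E_N)/(RT)].
(E_P−E_N)/(RT) = (53.7−40.5)×10³/(8.314×602) = 13200/5005 = 2.637.
k_N/k_P = (8.19×10^12/9.48×10^12)·exp(2.637) = 0.8639 × 13.98 = 12.1.

12.1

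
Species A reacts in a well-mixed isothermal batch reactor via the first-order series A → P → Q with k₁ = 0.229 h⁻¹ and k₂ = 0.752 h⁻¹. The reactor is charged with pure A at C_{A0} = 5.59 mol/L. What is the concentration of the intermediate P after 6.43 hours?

0.542 mol/L

The intermediate concentration in a first-order A→B→C sequence is C_P = k₁C_{A0}(e^(−k₁t) − e^(−k₂t))/(k₂−k₁).
e^(−k₁t) = e^(−0.229×6.43) = e^(−1.472) = 0.2294; e^(−k₂t) = e^(−4.835) = 0.007944.
C_P = 0.229×5.59/(0.752−0.229) × (0.2294−0.007944) = 2.448×0.2214 = 0.5419 mol/L.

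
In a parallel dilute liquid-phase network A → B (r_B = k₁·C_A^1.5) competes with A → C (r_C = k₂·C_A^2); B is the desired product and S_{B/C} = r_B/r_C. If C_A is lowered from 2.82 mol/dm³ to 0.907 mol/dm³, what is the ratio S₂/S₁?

1.76

S_{B/C} = (k₁/k₂)·C_A^-0.5, so S₂/S₁ = (C_{A,2}/C_{A,1})^-0.5.
= (0.907/2.82)^(-0.5) = (0.3216)^(-0.5) = 1.76.
Selectivity toward B rises as C_A falls — low-concentration operation is favoured.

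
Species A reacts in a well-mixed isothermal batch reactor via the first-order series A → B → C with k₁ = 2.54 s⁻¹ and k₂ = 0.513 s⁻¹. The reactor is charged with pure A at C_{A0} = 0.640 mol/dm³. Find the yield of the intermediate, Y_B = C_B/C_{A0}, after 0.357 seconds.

0.537

The intermediate concentration in a first-order A→B→C sequence is C_B = k₁C_{A0}(e^(−k₁t) − e^(−k₂t))/(k₂−k₁).
e^(−k₁t) = e^(−2.54×0.357) = e^(−0.9068) = 0.4038; e^(−k₂t) = e^(−0.1831) = 0.8327.
C_B = 2.54×0.640/(0.513−2.54) × (0.4038−0.8327) = (-0.8020)×(-0.4288) = 0.3439 mol/dm³.
Y_B = C_B/C_{A0} = 0.3439/0.640 = 0.537.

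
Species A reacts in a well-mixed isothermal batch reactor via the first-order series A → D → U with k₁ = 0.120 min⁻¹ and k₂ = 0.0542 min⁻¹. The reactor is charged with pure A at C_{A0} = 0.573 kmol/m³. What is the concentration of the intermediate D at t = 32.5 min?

The intermediate concentration in a first-order A→B→C sequence is C_D = k₁C_{A0}(e^(−k₁t) − e^(−k₂t))/(k₂−k₁).
e^(−k₁t) = e^(−0.120×32.5) = e^(−3.900) = 0.02024; e^(−k₂t) = e^(−1.761) = 0.1718.
C_D = 0.120×0.573/(0.0542−0.120) × (0.02024−0.1718) = (-1.045)×(-0.1515) = 0.1584 kmol/m³.

0.158 kmol/m³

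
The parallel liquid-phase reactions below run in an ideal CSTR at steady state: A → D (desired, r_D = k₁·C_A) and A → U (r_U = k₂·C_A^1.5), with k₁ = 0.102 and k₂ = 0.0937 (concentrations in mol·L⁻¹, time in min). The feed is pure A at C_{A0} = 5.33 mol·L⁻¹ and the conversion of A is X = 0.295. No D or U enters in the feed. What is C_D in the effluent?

Exit C_A = C_{A0}(1−X) = 5.33×0.705 = 3.758 mol·L⁻¹.
A CSTR operates uniformly at the exit composition, giving r_D = 0.3833 and r_U = 0.6825 (each k·C_A^n at C_A = 3.758).
Fraction of consumed A going to D: r_D/(r_D+r_U) = 0.3596.
C_D = 0.3596·C_{A0}·X = 0.3596×5.33×0.295 = 0.565 mol·L⁻¹.

0.565 mol·L⁻¹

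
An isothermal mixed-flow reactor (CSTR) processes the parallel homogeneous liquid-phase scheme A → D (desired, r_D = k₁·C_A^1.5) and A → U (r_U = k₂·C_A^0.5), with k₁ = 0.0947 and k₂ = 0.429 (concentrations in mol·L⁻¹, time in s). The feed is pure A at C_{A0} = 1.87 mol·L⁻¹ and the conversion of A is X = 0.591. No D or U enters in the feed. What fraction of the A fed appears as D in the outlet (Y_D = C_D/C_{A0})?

0.0854

Exit C_A = C_{A0}(1−X) = 1.87×0.409 = 0.7648 mol·L⁻¹.
Rates in a CSTR are evaluated at the outlet concentration: r_D = 0.0947×0.7648^1.5 = 0.06334, r_U = 0.429×0.7648^0.5 = 0.3752.
Fraction of consumed A going to D: r_D/(r_D+r_U) = 0.1444.
C_D = 0.1444·C_{A0}·X = 0.1444×1.87×0.591 = 0.160 mol·L⁻¹; Y_D = C_D/C_{A0} = 0.0854.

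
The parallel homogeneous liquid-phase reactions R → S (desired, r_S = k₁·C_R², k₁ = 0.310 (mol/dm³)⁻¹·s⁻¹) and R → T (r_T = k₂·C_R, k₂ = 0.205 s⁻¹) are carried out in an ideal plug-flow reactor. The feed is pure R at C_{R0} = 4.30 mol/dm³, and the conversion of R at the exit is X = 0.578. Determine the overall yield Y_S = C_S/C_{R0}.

C_R = C_{R0}(1−X) = 1.815 mol/dm³.
Along a PFR/batch, dC_T/dC_R = −r_T/(r_S+r_T) = −k₂/(k₂+k₁·C_R).
Integrating from C_{R0} to C_R: C_T = (0.205/0.310)·ln[(0.205+0.310·4.30)/(0.205+0.310·1.81)] = 0.6613·ln(1.538/0.7675) = 0.4596 mol/dm³.
Then C_S = (C_{R0}−C_R) − C_T = 2.485 − 0.4596 = 2.026 mol/dm³.
Y_S = C_S/C_{R0} = 2.026/4.30 = 0.471.

0.471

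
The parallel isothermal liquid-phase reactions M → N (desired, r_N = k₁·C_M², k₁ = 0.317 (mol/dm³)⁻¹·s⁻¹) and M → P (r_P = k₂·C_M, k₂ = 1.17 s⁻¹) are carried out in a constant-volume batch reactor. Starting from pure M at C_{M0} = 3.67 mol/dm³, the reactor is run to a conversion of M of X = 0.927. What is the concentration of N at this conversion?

C_M = C_{M0}(1−X) = 0.2679 mol/dm³.
Along a PFR/batch, dC_P/dC_M = −r_P/(r_N+r_P) = −k₂/(k₂+k₁·C_M).
Integrating from C_{M0} to C_M: C_P = (1.17/0.317)·ln[(1.17+0.317·3.67)/(1.17+0.317·0.268)] = 3.691·ln(2.333/1.255) = 2.289 mol/dm³.
Then C_N = (C_{M0}−C_M) − C_P = 3.402 − 2.289 = 1.113 mol/dm³.

1.11 mol/dm³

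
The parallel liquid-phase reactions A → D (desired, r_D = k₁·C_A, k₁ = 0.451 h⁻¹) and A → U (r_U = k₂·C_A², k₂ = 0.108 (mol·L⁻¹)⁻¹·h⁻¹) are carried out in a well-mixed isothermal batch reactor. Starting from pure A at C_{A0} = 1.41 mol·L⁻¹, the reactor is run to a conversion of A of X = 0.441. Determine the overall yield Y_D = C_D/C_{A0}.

0.350

C_A = C_{A0}(1−X) = 0.7882 mol·L⁻¹.
Along a PFR/batch, dC_D/dC_A = −r_D/(r_D+r_U) = −k₁/(k₁+k₂·C_A).
Integrating from C_{A0} to C_A: C_D = (0.451/0.108)·ln[(0.451+0.108·1.41)/(0.451+0.108·0.788)] = 4.176·ln(0.6033/0.5361) = 0.4928 mol·L⁻¹.
Y_D = C_D/C_{A0} = 0.4928/1.41 = 0.350.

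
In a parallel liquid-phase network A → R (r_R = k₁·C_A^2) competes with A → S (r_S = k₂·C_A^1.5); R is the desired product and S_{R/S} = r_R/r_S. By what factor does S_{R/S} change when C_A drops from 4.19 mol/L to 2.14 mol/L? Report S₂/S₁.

0.715

S_{R/S} = (k₁/k₂)·C_A^0.5, so S₂/S₁ = (C_{A,2}/C_{A,1})^0.5.
= (2.14/4.19)^0.5 = (0.5107)^0.5 = 0.715.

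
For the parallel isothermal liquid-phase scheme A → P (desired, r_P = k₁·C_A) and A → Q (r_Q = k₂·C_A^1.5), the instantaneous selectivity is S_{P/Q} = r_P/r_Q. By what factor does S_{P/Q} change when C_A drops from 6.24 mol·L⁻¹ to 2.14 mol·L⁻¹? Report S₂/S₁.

1.71

S_{P/Q} = (k₁/k₂)·C_A^-0.5, so S₂/S₁ = (C_{A,2}/C_{A,1})^-0.5.
= (2.14/6.24)^(-0.5) = (0.3429)^(-0.5) = 1.71.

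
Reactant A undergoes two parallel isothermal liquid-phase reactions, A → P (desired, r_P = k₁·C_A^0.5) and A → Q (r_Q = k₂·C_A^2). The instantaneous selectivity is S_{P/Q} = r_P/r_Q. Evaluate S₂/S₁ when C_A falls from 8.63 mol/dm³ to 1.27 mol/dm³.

S_{P/Q} = (k₁/k₂)·C_A^-1.5, so S₂/S₁ = (C_{A,2}/C_{A,1})^-1.5.
= (1.27/8.63)^(-1.5) = (0.1472)^(-1.5) = 17.7.
Selectivity toward P rises as C_A falls — low-concentration operation is favoured.

17.7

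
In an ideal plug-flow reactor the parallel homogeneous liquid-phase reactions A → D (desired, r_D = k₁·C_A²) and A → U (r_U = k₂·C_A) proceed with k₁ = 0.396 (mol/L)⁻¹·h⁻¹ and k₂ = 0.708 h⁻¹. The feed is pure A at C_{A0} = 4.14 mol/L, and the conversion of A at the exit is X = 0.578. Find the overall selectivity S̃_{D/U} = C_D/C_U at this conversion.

1.59

C_A = C_{A0}(1−X) = 1.747 mol/L.
Along a PFR/batch, dC_U/dC_A = −r_U/(r_D+r_U) = −k₂/(k₂+k₁·C_A).
Integrating from C_{A0} to C_A: C_U = (0.708/0.396)·ln[(0.708+0.396·4.14)/(0.708+0.396·1.75)] = 1.788·ln(2.347/1.400) = 0.9243 mol/L.
Then C_D = (C_{A0}−C_A) − C_U = 2.393 − 0.9243 = 1.469 mol/L.
S̃_{D/U} = C_D/C_U = 1.469/0.9243 = 1.59.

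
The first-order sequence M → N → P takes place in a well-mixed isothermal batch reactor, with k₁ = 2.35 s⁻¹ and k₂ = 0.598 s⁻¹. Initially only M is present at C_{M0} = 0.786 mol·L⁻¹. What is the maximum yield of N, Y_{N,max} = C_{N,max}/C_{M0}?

0.627

Evaluating C_N at t_opt = ln(k₂/k₁)/(k₂−k₁) gives C_{N,max}/C_{M0} = (k₁/k₂)^[k₂/(k₂−k₁)].
= (2.35/0.598)^(0.598/(0.598−2.35)) = (3.930)^(-0.3413) = 0.6268.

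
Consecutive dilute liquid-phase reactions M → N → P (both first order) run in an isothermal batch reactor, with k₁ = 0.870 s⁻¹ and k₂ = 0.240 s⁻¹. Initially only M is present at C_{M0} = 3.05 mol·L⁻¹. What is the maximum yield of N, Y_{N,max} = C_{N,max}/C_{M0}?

0.612

At the optimum, C_{N,max}/C_{M0} = (k₁/k₂)^[k₂/(k₂−k₁)].
= (0.870/0.240)^(0.240/(0.240−0.870)) = (3.625)^(-0.3810) = 0.6123.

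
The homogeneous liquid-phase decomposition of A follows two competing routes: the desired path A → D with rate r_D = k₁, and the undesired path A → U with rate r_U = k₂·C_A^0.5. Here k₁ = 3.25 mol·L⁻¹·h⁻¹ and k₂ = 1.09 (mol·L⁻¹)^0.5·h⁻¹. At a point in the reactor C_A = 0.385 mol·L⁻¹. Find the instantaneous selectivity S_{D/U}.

S_{D/U} = r_D/r_U = (k₁)/(k₂·C_A^0.5) = (k₁/k₂)·C_A^-0.5.
= (3.25) / (1.09×0.3850^0.5) = 3.250/0.6763 = 4.81.
The undesired path is higher order in A, so low C_A (CSTR or dilute feed) favours D.

4.81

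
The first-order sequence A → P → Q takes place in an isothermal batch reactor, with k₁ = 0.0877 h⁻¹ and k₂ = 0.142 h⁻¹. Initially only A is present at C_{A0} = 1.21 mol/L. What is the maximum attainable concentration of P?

At the optimum, C_{P,max}/C_{A0} = (k₁/k₂)^[k₂/(k₂−k₁)].
= (0.0877/0.142)^(0.142/(0.142−0.0877)) = (0.6176)^(2.615) = 0.2836.
C_{P,max} = 0.2836×1.21 = 0.343 mol/L.

0.343 mol/L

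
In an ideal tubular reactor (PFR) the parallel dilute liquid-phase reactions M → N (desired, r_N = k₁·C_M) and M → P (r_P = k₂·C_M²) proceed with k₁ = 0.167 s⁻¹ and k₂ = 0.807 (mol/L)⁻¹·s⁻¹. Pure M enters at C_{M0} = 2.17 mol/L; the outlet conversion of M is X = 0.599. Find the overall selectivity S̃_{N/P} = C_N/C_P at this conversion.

0.144

C_M = C_{M0}(1−X) = 0.8702 mol/L.
Along a PFR/batch, dC_N/dC_M = −r_N/(r_N+r_P) = −k₁/(k₁+k₂·C_M).
Integrating from C_{M0} to C_M: C_N = (0.167/0.807)·ln[(0.167+0.807·2.17)/(0.167+0.807·0.870)] = 0.2069·ln(1.918/0.8692) = 0.1638 mol/L.
C_P = (C_{M0}−C_M)−C_N = 1.136 mol/L; S̃_{N/P} = 0.1638/1.136 = 0.144.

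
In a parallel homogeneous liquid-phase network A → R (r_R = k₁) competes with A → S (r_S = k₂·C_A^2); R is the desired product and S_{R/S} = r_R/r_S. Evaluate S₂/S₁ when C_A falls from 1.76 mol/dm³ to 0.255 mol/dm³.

S_{R/S} = (k₁/k₂)·C_A^-2, so S₂/S₁ = (C_{A,2}/C_{A,1})^-2.
= (0.255/1.76)^(-2) = (0.1449)^(-2) = 47.6.

47.6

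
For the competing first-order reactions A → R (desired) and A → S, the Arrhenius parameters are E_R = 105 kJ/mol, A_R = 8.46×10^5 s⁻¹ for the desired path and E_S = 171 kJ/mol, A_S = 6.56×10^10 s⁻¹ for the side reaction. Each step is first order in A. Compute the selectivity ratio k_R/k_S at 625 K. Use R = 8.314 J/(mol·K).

Since both paths have the same order in A, the concentration cancels and S_{R/S} = k_R/k_S = (A_R/A_S)·exp[(E_S−E_R)/(RT)].
(E_S−E_R)/(RT) = (171−105)×10³/(8.314×625) = 66000/5196 = 12.70.
k_R/k_S = (8.46×10^5/6.56×10^10)·exp(12.70) = 1.290×10^-5 × 3.282×10^5 = 4.23.
Since E_R < E_S, lowering the temperature improves selectivity toward R.

4.23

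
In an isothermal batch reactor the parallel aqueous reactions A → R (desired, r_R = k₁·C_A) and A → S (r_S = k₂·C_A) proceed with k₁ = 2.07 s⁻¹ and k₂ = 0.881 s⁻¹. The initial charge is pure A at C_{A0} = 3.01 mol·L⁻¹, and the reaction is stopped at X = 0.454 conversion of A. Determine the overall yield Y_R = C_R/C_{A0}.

C_A = C_{A0}(1−X) = 1.643 mol·L⁻¹.
Both paths are first order in A, so the instantaneous fraction to R is constant: dC_R/d(−C_A) = k₁/(k₁+k₂) = 0.7015.
C_R = 0.7015·(C_{A0}−C_A) = 0.7015×1.367 = 0.959 mol·L⁻¹.
Y_R = C_R/C_{A0} = 0.9586/3.01 = 0.318.

0.318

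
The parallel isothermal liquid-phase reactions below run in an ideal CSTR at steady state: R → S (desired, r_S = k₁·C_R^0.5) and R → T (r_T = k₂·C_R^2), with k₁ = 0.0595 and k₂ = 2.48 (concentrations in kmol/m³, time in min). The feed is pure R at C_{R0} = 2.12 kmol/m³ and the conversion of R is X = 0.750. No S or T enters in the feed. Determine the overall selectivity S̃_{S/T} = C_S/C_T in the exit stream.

Exit C_R = C_{R0}(1−X) = 2.12×0.250 = 0.5300 kmol/m³.
Rates in a CSTR are evaluated at the outlet concentration: r_S = 0.0595×0.5300^0.5 = 0.04332, r_T = 2.48×0.5300^2 = 0.6966.
Overall selectivity = C_S/C_T = r_Sτ/(r_Tτ) = r_S/r_T = 0.0622.

0.0622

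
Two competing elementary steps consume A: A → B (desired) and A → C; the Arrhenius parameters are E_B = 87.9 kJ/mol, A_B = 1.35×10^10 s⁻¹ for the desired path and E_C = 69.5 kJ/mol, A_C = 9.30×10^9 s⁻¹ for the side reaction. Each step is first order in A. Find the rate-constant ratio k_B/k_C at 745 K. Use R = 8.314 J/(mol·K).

0.0744

Since both paths have the same order in A, the concentration cancels and S_{B/C} = k_B/k_C = (A_B/A_C)·exp[(E_C−E_B)/(RT)].
(E_C−E_B)/(RT) = (69.5−87.9)×10³/(8.314×745) = -18400/6194 = -2.971.
k_B/k_C = (1.35×10^10/9.30×10^9)·exp(-2.971) = 1.452 × 0.05127 = 0.0744.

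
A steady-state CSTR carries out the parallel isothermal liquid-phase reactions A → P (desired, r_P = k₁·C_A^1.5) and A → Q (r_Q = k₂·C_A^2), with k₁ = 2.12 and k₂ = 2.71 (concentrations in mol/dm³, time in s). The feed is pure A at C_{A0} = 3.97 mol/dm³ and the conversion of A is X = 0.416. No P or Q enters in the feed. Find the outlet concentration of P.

0.561 mol/dm³

Exit C_A = C_{A0}(1−X) = 3.97×0.584 = 2.318 mol/dm³.
Rates in a CSTR are evaluated at the outlet concentration: r_P = 2.12×2.318^1.5 = 7.484, r_Q = 2.71×2.318^2 = 14.57.
Fraction of consumed A going to P: r_P/(r_P+r_Q) = 0.3394.
C_P = 0.3394·C_{A0}·X = 0.3394×3.97×0.416 = 0.561 mol/dm³.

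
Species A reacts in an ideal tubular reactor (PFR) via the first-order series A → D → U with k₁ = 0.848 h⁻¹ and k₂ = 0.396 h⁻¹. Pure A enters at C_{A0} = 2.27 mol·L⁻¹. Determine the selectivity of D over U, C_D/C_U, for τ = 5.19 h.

The intermediate concentration in a first-order A→B→C sequence is C_D = k₁C_{A0}(e^(−k₁τ) − e^(−k₂τ))/(k₂−k₁).
e^(−k₁τ) = e^(−0.848×5.19) = e^(−4.401) = 0.01226; e^(−k₂τ) = e^(−2.055) = 0.1281.
C_D = 0.848×2.27/(0.396−0.848) × (0.01226−0.1281) = (-4.259)×(-0.1158) = 0.4932 mol·L⁻¹.
C_A = C_{A0}e^(−k₁τ) = 0.02784 mol·L⁻¹, so C_U = C_{A0}−C_A−C_D = 1.749 mol·L⁻¹; C_D/C_U = 0.282.

0.282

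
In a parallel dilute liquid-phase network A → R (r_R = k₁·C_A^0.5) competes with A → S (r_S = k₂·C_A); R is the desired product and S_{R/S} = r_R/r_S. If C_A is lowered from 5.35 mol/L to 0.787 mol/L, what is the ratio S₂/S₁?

2.61

S_{R/S} = (k₁/k₂)·C_A^-0.5, so S₂/S₁ = (C_{A,2}/C_{A,1})^-0.5.
= (0.787/5.35)^(-0.5) = (0.1471)^(-0.5) = 2.61.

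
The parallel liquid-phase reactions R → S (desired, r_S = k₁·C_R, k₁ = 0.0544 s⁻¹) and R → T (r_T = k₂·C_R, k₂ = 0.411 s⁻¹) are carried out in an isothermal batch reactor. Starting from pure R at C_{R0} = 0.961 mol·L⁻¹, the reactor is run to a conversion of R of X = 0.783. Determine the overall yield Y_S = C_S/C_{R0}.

0.0915

C_R = C_{R0}(1−X) = 0.2085 mol·L⁻¹.
Both paths are first order in R, so the instantaneous fraction to S is constant: dC_S/d(−C_R) = k₁/(k₁+k₂) = 0.1169.
C_S = 0.1169·(C_{R0}−C_R) = 0.1169×0.7525 = 0.0880 mol·L⁻¹.
Y_S = C_S/C_{R0} = 0.08795/0.961 = 0.0915.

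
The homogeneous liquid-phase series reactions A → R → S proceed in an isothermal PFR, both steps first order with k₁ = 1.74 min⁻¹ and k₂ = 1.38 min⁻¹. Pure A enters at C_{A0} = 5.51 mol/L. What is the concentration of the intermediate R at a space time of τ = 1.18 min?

1.81 mol/L

Solving the coupled first-order balances gives C_R(τ) = [k₁/(k₂−k₁)]·C_{A0}·(e^(−k₁τ) − e^(−k₂τ)).
e^(−k₁τ) = e^(−1.74×1.18) = e^(−2.053) = 0.1283; e^(−k₂τ) = e^(−1.628) = 0.1962.
C_R = 1.74×5.51/(1.38−1.74) × (0.1283−0.1962) = (-26.63)×(-0.06792) = 1.809 mol/L.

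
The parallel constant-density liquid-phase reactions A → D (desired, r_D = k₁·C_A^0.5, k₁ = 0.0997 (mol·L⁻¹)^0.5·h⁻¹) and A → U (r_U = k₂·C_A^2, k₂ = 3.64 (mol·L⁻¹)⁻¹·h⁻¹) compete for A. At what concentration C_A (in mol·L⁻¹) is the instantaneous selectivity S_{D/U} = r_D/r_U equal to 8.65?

0.0216 mol·L⁻¹

S_{D/U} = (k₁/k₂)·C_A^-1.5 ⇒ C_A = (S·k₂/k₁)^(1/(-1.5)).
= (8.65×3.64/0.0997)^(-0.6667) = (315.8)^(-0.6667) = 0.0216 mol·L⁻¹.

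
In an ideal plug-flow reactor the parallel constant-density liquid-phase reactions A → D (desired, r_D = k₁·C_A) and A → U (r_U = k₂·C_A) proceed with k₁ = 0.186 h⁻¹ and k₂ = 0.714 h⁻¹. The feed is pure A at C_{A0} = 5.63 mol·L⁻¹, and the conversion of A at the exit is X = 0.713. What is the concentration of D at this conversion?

C_A = C_{A0}(1−X) = 1.616 mol·L⁻¹.
Both paths are first order in A, so the instantaneous fraction to D is constant: dC_D/d(−C_A) = k₁/(k₁+k₂) = 0.2067.
C_D = 0.2067·(C_{A0}−C_A) = 0.2067×4.014 = 0.830 mol·L⁻¹.

0.830 mol·L⁻¹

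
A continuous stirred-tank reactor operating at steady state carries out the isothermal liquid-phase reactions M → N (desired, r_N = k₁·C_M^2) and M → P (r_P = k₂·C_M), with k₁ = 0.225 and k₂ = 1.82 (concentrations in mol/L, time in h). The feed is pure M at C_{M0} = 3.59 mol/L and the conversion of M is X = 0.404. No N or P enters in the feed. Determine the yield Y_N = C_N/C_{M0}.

Exit C_M = C_{M0}(1−X) = 3.59×0.596 = 2.140 mol/L.
Rates in a CSTR are evaluated at the outlet concentration: r_N = 0.225×2.140^2 = 1.030, r_P = 1.82×2.140 = 3.894.
Fraction of consumed M going to N: r_N/(r_N+r_P) = 0.2092.
C_N = 0.2092·C_{M0}·X = 0.2092×3.59×0.404 = 0.303 mol/L; Y_N = C_N/C_{M0} = 0.0845.

0.0845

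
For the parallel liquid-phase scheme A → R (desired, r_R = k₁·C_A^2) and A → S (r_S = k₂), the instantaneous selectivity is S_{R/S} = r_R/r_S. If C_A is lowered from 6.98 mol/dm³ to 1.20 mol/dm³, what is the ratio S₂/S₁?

0.0296

S_{R/S} = (k₁/k₂)·C_A^2, so S₂/S₁ = (C_{A,2}/C_{A,1})^2.
= (1.20/6.98)^2 = (0.1719)^2 = 0.0296.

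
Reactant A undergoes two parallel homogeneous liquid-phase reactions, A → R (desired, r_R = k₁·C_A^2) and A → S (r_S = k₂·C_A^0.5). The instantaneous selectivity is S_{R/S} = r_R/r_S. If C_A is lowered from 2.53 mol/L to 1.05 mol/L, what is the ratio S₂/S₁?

0.267

S_{R/S} = (k₁/k₂)·C_A^1.5, so S₂/S₁ = (C_{A,2}/C_{A,1})^1.5.
= (1.05/2.53)^1.5 = (0.4150)^1.5 = 0.267.
Selectivity toward R falls as C_A falls — high-concentration operation is favoured.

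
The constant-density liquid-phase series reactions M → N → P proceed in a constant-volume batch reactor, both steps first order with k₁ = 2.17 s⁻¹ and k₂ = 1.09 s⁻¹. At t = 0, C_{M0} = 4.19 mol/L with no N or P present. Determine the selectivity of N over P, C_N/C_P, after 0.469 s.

3.00

For first-order series with pure M initially, C_N(t) = k₁C_{M0}/(k₂−k₁)·(e^(−k₁t) − e^(−k₂t)).
e^(−k₁t) = e^(−2.17×0.469) = e^(−1.018) = 0.3614; e^(−k₂t) = e^(−0.5112) = 0.5998.
C_N = 2.17×4.19/(1.09−2.17) × (0.3614−0.5998) = (-8.419)×(-0.2384) = 2.007 mol/L.
C_M = C_{M0}e^(−k₁t) = 1.514 mol/L, so C_P = C_{M0}−C_M−C_N = 0.6690 mol/L; C_N/C_P = 3.00.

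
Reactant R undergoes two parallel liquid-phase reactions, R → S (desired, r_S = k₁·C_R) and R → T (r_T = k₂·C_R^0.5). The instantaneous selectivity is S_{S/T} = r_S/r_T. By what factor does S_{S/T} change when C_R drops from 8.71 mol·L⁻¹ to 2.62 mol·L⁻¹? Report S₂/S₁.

S_{S/T} = (k₁/k₂)·C_R^0.5, so S₂/S₁ = (C_{R,2}/C_{R,1})^0.5.
= (2.62/8.71)^0.5 = (0.3008)^0.5 = 0.548.

0.548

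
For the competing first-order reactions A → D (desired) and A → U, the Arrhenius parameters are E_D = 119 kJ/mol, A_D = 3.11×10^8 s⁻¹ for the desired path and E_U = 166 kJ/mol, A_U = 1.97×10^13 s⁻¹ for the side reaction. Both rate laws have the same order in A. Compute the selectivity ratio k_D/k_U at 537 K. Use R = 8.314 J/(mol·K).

0.589

Since both paths have the same order in A, the concentration cancels and S_{D/U} = k_D/k_U = (A_D/A_U)·exp[(E_U−E_D)/(RT)].
(E_U−E_D)/(RT) = (166−119)×10³/(8.314×537) = 47000/4465 = 10.53.
k_D/k_U = (3.11×10^8/1.97×10^13)·exp(10.53) = 1.579×10^-5 × 37317 = 0.589.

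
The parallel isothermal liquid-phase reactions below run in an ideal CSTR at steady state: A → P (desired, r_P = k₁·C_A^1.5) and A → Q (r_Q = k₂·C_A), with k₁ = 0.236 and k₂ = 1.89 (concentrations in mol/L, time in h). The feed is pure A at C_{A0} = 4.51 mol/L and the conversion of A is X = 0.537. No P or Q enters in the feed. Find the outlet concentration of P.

Exit C_A = C_{A0}(1−X) = 4.51×0.463 = 2.088 mol/L.
A CSTR operates uniformly at the exit composition, giving r_P = 0.7121 and r_Q = 3.947 (each k·C_A^n at C_A = 2.088).
Fraction of consumed A going to P: r_P/(r_P+r_Q) = 0.1529.
C_P = 0.1529·C_{A0}·X = 0.1529×4.51×0.537 = 0.370 mol/L.

0.370 mol/L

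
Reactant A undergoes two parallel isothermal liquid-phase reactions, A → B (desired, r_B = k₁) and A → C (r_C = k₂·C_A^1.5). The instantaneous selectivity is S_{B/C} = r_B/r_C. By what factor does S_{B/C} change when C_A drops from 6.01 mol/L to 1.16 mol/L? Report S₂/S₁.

11.8

S_{B/C} = (k₁/k₂)·C_A^-1.5, so S₂/S₁ = (C_{A,2}/C_{A,1})^-1.5.
= (1.16/6.01)^(-1.5) = (0.1930)^(-1.5) = 11.8.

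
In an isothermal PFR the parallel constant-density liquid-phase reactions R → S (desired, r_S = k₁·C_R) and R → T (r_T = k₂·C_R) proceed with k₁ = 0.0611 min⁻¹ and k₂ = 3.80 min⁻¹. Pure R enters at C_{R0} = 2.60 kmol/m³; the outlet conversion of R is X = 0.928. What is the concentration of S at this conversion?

0.0382 kmol/m³

C_R = C_{R0}(1−X) = 0.1872 kmol/m³.
Both paths are first order in R, so the instantaneous fraction to S is constant: dC_S/d(−C_R) = k₁/(k₁+k₂) = 0.01582.
C_S = 0.01582·(C_{R0}−C_R) = 0.01582×2.413 = 0.0382 kmol/m³.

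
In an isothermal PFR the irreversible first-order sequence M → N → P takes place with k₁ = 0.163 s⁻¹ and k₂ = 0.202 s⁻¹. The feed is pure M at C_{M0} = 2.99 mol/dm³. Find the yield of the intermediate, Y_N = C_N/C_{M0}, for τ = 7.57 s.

Solving the coupled first-order balances gives C_N(τ) = [k₁/(k₂−k₁)]·C_{M0}·(e^(−k₁τ) − e^(−k₂τ)).
e^(−k₁τ) = e^(−0.163×7.57) = e^(−1.234) = 0.2912; e^(−k₂τ) = e^(−1.529) = 0.2167.
C_N = 0.163×2.99/(0.202−0.163) × (0.2912−0.2167) = 12.50×0.07443 = 0.9301 mol/dm³.
Y_N = C_N/C_{M0} = 0.9301/2.99 = 0.311.

0.311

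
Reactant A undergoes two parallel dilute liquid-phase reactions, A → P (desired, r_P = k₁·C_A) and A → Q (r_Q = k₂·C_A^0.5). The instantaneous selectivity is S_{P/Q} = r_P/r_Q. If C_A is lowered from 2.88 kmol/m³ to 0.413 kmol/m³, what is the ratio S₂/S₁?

S_{P/Q} = (k₁/k₂)·C_A^0.5, so S₂/S₁ = (C_{A,2}/C_{A,1})^0.5.
= (0.413/2.88)^0.5 = (0.1434)^0.5 = 0.379.

0.379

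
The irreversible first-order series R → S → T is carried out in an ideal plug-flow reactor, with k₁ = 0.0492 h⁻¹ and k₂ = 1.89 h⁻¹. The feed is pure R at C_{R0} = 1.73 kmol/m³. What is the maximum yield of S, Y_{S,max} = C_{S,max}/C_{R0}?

Evaluating C_S at τ_opt = ln(k₂/k₁)/(k₂−k₁) gives C_{S,max}/C_{R0} = (k₁/k₂)^[k₂/(k₂−k₁)].
= (0.0492/1.89)^(1.89/(1.89−0.0492)) = (0.02603)^(1.027) = 0.02361.

0.0236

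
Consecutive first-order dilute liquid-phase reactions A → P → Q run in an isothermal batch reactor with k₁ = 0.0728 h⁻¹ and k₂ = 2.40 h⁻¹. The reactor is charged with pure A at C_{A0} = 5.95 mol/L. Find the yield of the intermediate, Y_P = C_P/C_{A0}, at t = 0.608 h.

0.0227

Solving the coupled first-order balances gives C_P(t) = [k₁/(k₂−k₁)]·C_{A0}·(e^(−k₁t) − e^(−k₂t)).
e^(−k₁t) = e^(−0.0728×0.608) = e^(−0.04426) = 0.9567; e^(−k₂t) = e^(−1.459) = 0.2324.
C_P = 0.0728×5.95/(2.40−0.0728) × (0.9567−0.2324) = 0.1861×0.7243 = 0.1348 mol/L.
Y_P = C_P/C_{A0} = 0.1348/5.95 = 0.0227.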